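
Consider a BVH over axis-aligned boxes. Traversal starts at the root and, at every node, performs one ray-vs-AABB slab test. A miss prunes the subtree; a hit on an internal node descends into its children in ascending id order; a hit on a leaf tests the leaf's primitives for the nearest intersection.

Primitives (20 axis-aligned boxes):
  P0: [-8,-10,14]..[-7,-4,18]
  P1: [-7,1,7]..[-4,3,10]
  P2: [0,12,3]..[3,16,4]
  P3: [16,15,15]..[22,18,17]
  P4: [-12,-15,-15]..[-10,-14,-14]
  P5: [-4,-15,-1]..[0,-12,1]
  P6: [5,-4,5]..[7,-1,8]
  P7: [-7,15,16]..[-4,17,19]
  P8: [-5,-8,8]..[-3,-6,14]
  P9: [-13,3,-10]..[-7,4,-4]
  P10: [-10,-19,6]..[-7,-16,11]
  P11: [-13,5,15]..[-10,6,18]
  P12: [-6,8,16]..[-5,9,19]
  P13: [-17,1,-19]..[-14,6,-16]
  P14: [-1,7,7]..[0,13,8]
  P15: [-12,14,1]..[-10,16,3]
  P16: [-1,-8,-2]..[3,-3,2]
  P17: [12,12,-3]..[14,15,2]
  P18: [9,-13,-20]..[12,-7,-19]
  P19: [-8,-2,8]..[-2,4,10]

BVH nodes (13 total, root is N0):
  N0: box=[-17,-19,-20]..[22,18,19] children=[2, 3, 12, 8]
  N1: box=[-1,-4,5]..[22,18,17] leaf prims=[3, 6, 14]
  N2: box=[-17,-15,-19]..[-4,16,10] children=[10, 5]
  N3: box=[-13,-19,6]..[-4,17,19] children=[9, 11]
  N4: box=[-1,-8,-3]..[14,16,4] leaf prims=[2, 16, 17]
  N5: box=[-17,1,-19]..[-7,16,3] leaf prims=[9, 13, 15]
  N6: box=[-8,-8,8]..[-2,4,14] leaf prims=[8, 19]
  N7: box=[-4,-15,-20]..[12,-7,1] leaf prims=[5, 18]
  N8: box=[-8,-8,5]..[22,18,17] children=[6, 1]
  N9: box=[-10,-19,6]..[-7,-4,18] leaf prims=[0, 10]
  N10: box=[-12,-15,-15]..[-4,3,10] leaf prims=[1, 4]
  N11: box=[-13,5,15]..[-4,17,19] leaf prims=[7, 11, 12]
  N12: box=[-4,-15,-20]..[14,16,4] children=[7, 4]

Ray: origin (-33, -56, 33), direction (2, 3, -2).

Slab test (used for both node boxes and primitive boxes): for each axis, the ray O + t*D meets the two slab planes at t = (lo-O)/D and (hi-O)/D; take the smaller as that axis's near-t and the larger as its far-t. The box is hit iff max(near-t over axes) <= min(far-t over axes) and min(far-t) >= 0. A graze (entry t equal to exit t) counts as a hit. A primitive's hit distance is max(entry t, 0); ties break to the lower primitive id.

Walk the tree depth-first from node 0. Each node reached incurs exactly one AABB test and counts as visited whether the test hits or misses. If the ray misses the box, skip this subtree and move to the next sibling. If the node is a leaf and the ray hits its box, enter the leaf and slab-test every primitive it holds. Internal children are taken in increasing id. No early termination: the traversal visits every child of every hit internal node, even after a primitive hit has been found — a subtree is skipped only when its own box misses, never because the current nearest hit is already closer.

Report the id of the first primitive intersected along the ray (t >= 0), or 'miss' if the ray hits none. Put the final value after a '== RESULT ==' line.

Walk:
N0 x:[8,55/2] y:[37/3,74/3] z:[7,53/2] -> hit [37/3,74/3], descend [2, 3, 8, 12]
  N2 x:[8,29/2] y:[41/3,24] z:[23/2,26] -> hit [41/3,29/2], descend [5, 10]
    N5 x:[8,13] y:[19,24] z:[15,26] -> miss, prune
    N10 x:[21/2,29/2] y:[41/3,59/3] z:[23/2,24] -> hit [41/3,29/2] leaf, test {P1(miss), P4(miss)}
  N3 x:[10,29/2] y:[37/3,73/3] z:[7,27/2] -> hit [37/3,27/2], descend [9, 11]
    N9 x:[23/2,13] y:[37/3,52/3] z:[15/2,27/2] -> hit [37/3,13] leaf, test {P0(miss), P10@t=37/3}
    N11 x:[10,29/2] y:[61/3,73/3] z:[7,9] -> miss, prune
  N8 x:[25/2,55/2] y:[16,74/3] z:[8,14] -> miss, prune
  N12 x:[29/2,47/2] y:[41/3,24] z:[29/2,53/2] -> hit [29/2,47/2], descend [4, 7]
    N4 x:[16,47/2] y:[16,24] z:[29/2,18] -> hit [16,18] leaf, test {P2(miss), P16@t=16, P17(miss)}
    N7 x:[29/2,45/2] y:[41/3,49/3] z:[16,53/2] -> hit [16,49/3] leaf, test {P5(miss), P18(miss)}

order=[0, 2, 5, 10, 3, 9, 11, 8, 12, 4, 7]  |boxes|=11  |leaves|=4  hit=P10

== RESULT ==
10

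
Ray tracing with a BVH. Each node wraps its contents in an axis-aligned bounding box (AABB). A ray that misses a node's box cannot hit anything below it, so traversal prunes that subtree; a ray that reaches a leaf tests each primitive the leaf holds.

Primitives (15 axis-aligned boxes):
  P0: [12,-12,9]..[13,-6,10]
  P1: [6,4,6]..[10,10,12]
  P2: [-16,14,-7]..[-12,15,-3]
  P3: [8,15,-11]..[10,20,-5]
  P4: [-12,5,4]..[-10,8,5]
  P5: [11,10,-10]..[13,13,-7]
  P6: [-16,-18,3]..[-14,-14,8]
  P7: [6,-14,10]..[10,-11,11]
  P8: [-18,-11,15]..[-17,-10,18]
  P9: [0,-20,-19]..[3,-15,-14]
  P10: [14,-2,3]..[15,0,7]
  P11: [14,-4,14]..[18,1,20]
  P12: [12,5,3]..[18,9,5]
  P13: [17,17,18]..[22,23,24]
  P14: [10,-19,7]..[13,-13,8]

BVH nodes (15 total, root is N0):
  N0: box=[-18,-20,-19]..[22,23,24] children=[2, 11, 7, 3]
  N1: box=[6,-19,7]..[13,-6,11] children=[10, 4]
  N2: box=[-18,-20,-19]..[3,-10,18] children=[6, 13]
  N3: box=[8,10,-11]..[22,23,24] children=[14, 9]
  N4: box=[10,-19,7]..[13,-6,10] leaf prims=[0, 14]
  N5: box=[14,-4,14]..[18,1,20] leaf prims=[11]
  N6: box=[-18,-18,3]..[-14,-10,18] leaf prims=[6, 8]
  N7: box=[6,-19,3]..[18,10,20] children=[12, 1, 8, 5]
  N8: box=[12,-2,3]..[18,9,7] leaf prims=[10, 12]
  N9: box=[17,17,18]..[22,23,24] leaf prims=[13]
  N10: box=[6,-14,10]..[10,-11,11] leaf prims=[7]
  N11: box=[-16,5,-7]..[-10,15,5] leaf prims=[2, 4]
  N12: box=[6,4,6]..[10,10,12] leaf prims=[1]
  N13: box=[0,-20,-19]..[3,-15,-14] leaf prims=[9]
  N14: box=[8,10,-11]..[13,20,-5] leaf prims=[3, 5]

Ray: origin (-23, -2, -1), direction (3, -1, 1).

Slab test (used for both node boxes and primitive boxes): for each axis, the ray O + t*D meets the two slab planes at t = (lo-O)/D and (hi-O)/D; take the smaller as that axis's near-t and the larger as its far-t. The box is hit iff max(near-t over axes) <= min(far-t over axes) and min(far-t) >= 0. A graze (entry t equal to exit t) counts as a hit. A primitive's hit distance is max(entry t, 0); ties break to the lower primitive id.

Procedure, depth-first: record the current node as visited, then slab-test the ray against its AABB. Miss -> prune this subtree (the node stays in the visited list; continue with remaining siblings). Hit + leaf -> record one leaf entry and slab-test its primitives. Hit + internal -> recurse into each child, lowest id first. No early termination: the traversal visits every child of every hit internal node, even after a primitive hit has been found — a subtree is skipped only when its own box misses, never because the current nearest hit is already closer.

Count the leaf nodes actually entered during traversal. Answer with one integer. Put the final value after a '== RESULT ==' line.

Walk:
N0 x:[5/3,15] y:[-25,18] z:[-18,25] -> hit [5/3,15], descend [2, 3, 7, 11]
  N2 x:[5/3,26/3] y:[8,18] z:[-18,19] -> hit [8,26/3], descend [6, 13]
    N6 x:[5/3,3] y:[8,16] z:[4,19] -> miss, prune
    N13 x:[23/3,26/3] y:[13,18] z:[-18,-13] -> miss, prune
  N3 x:[31/3,15] y:[-25,-12] z:[-10,25] -> miss, prune
  N7 x:[29/3,41/3] y:[-12,17] z:[4,21] -> hit [29/3,41/3], descend [1, 5, 8, 12]
    N1 x:[29/3,12] y:[4,17] z:[8,12] -> hit [29/3,12], descend [4, 10]
      N4 x:[11,12] y:[4,17] z:[8,11] -> hit [11,11] leaf, test {P0(miss), P14(miss)}
      N10 x:[29/3,11] y:[9,12] z:[11,12] -> hit [11,11] leaf, test {P7@t=11}
    N5 x:[37/3,41/3] y:[-3,2] z:[15,21] -> miss, prune
    N8 x:[35/3,41/3] y:[-11,0] z:[4,8] -> miss, prune
    N12 x:[29/3,11] y:[-12,-6] z:[7,13] -> miss, prune
  N11 x:[7/3,13/3] y:[-17,-7] z:[-6,6] -> miss, prune

order=[0, 2, 6, 13, 3, 7, 1, 4, 10, 5, 8, 12, 11]  |boxes|=13  |leaves|=2  hit=P7

== RESULT ==
2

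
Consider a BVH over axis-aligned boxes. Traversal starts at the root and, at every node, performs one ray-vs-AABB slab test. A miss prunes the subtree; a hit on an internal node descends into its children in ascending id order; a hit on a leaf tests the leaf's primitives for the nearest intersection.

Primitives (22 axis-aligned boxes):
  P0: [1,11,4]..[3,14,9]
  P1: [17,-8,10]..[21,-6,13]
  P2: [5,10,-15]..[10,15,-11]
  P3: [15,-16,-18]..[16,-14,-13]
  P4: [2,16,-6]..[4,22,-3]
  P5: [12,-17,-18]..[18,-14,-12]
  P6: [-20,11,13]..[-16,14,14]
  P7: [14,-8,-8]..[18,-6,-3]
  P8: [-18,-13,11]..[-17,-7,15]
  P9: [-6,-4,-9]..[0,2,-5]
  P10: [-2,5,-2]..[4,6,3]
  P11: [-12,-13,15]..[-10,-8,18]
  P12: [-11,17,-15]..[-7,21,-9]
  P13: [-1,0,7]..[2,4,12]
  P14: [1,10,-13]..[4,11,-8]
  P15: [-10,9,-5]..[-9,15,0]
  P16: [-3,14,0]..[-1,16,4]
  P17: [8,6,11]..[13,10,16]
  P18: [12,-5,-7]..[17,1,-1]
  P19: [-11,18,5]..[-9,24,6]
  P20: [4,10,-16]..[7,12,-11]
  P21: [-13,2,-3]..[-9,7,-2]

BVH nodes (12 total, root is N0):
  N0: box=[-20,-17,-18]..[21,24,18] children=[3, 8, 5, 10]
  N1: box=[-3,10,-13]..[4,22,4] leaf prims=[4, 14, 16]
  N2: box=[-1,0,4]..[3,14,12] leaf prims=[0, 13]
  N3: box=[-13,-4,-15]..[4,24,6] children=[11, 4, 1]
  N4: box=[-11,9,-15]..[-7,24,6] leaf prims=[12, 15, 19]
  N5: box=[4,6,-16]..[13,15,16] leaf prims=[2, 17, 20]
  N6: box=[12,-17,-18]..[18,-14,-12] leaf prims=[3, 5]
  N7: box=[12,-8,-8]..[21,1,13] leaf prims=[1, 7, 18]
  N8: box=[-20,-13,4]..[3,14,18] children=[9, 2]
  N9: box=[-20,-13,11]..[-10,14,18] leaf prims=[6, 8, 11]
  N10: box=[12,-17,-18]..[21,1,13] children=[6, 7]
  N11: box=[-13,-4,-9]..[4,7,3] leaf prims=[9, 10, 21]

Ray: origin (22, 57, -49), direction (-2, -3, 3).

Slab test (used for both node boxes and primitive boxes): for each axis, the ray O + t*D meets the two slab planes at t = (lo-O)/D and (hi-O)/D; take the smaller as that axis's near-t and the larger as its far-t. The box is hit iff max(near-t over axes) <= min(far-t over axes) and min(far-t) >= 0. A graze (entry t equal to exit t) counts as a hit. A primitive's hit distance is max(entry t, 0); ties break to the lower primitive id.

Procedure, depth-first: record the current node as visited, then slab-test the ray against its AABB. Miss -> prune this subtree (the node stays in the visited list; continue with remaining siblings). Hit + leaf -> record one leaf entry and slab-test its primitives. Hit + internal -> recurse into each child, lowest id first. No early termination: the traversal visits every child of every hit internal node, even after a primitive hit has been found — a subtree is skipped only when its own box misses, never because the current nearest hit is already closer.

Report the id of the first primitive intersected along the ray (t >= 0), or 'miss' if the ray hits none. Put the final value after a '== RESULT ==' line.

Trace the traversal:
N0 x:[1/2,21] y:[11,74/3] z:[31/3,67/3] -> hit [11,21], descend [3, 5, 8, 10]
  N3 x:[9,35/2] y:[11,61/3] z:[34/3,55/3] -> hit [34/3,35/2], descend [1, 4, 11]
    N1 x:[9,25/2] y:[35/3,47/3] z:[12,53/3] -> hit [12,25/2] leaf, test {P4(miss), P14(miss), P16(miss)}
    N4 x:[29/2,33/2] y:[11,16] z:[34/3,55/3] -> hit [29/2,16] leaf, test {P12(miss), P15@t=31/2, P19(miss)}
    N11 x:[9,35/2] y:[50/3,61/3] z:[40/3,52/3] -> hit [50/3,52/3] leaf, test {P9(miss), P10(miss), P21(miss)}
  N5 x:[9/2,9] y:[14,17] z:[11,65/3] -> miss, prune
  N8 x:[19/2,21] y:[43/3,70/3] z:[53/3,67/3] -> hit [53/3,21], descend [2, 9]
    N2 x:[19/2,23/2] y:[43/3,19] z:[53/3,61/3] -> miss, prune
    N9 x:[16,21] y:[43/3,70/3] z:[20,67/3] -> hit [20,21] leaf, test {P6(miss), P8(miss), P11(miss)}
  N10 x:[1/2,5] y:[56/3,74/3] z:[31/3,62/3] -> miss, prune

order=[0, 3, 1, 4, 11, 5, 8, 2, 9, 10]  |boxes|=10  |leaves|=4  hit=P15

== RESULT ==
15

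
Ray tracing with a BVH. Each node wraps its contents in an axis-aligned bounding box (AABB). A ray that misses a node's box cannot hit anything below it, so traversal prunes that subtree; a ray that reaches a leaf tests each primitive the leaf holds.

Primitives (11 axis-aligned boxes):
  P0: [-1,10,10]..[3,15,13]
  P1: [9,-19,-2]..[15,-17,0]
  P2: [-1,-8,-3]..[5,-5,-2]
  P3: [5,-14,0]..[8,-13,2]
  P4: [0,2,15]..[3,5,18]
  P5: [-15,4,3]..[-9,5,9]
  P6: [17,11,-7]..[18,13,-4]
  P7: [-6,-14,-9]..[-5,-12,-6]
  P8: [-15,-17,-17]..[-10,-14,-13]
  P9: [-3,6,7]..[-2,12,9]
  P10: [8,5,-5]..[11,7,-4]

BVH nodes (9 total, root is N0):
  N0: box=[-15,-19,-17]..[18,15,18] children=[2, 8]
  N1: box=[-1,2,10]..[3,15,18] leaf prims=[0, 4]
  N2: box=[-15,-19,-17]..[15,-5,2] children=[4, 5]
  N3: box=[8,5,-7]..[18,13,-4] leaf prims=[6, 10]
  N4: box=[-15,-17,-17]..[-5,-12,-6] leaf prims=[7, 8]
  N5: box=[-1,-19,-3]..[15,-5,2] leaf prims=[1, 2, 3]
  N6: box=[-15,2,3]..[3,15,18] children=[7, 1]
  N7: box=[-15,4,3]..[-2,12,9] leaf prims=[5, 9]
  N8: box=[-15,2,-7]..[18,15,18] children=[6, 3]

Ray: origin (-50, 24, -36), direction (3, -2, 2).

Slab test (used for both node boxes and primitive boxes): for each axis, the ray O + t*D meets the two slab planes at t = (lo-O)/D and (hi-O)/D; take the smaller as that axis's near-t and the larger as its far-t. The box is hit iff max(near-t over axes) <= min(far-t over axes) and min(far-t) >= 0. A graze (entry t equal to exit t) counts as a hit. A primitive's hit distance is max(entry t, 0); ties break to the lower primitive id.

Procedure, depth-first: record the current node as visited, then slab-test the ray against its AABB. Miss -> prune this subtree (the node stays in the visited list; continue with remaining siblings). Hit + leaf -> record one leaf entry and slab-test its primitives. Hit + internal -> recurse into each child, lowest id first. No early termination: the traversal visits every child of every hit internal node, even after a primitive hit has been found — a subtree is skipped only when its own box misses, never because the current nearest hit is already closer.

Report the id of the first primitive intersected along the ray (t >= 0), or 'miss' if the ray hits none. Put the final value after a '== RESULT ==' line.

Traverse from the root:
N0 x:[35/3,68/3] y:[9/2,43/2] z:[19/2,27] -> hit [35/3,43/2], descend [2, 8]
  N2 x:[35/3,65/3] y:[29/2,43/2] z:[19/2,19] -> hit [29/2,19], descend [4, 5]
    N4 x:[35/3,15] y:[18,41/2] z:[19/2,15] -> miss, prune
    N5 x:[49/3,65/3] y:[29/2,43/2] z:[33/2,19] -> hit [33/2,19] leaf, test {P1(miss), P2(miss), P3@t=37/2}
  N8 x:[35/3,68/3] y:[9/2,11] z:[29/2,27] -> miss, prune

Visited [0, 2, 4, 5, 8]. Tests: 5 box, 1 leaf. Nearest: P3.

== RESULT ==
3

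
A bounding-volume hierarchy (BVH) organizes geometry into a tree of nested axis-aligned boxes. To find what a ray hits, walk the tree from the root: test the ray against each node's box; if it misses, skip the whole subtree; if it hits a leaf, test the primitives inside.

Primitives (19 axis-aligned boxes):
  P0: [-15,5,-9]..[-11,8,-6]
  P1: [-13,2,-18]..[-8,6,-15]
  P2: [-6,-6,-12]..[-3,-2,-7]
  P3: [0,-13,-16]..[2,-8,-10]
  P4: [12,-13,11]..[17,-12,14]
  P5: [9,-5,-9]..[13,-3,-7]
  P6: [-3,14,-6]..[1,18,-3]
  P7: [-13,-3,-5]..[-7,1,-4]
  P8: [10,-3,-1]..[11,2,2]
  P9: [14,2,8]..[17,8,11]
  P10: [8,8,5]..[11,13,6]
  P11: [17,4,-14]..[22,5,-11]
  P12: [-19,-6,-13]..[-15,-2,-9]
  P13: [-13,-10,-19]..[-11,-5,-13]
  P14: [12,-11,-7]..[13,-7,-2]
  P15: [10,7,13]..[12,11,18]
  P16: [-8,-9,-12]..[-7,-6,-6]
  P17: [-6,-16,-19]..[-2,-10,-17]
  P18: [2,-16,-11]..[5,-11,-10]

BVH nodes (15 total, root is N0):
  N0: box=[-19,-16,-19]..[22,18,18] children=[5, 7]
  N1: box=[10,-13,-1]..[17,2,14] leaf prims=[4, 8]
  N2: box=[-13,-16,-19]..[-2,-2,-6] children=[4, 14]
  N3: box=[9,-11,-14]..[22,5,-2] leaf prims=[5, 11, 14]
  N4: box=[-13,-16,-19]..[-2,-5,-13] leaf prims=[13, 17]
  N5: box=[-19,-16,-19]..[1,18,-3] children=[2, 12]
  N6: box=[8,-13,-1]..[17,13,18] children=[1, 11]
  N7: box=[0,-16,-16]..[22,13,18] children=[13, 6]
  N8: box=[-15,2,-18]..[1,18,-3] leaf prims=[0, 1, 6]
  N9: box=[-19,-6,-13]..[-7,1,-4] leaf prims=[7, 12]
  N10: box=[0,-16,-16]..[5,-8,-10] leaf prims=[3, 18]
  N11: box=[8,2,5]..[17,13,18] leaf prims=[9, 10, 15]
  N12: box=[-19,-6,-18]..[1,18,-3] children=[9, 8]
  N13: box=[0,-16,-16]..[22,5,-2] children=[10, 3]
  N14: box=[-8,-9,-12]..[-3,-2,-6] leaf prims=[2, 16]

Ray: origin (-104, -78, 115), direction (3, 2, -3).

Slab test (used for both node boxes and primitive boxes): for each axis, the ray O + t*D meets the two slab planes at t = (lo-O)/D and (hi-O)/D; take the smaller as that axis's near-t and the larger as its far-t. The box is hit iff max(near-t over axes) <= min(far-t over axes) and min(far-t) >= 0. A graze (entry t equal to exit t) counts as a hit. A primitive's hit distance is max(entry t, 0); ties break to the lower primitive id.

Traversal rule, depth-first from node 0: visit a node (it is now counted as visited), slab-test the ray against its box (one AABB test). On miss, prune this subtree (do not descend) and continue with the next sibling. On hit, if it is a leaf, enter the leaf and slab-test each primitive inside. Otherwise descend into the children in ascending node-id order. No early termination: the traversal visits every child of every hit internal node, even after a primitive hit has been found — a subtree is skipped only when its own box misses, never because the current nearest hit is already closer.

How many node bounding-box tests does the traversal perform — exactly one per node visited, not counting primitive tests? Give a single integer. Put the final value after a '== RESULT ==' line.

Traverse from the root:
N0 x:[85/3,42] y:[31,48] z:[97/3,134/3] -> hit [97/3,42], descend [5, 7]
  N5 x:[85/3,35] y:[31,48] z:[118/3,134/3] -> miss, prune
  N7 x:[104/3,42] y:[31,91/2] z:[97/3,131/3] -> hit [104/3,42], descend [6, 13]
    N6 x:[112/3,121/3] y:[65/2,91/2] z:[97/3,116/3] -> hit [112/3,116/3], descend [1, 11]
      N1 x:[38,121/3] y:[65/2,40] z:[101/3,116/3] -> hit [38,116/3] leaf, test {P4(miss), P8@t=38}
      N11 x:[112/3,121/3] y:[40,91/2] z:[97/3,110/3] -> miss, prune
    N13 x:[104/3,42] y:[31,83/2] z:[39,131/3] -> hit [39,83/2], descend [3, 10]
      N3 x:[113/3,42] y:[67/2,83/2] z:[39,43] -> hit [39,83/2] leaf, test {P5(miss), P11(miss), P14(miss)}
      N10 x:[104/3,109/3] y:[31,35] z:[125/3,131/3] -> miss, prune

9 AABB tests over nodes [0, 5, 7, 6, 1, 11, 13, 3, 10]; 2 leaves entered; closest P8.

== RESULT ==
9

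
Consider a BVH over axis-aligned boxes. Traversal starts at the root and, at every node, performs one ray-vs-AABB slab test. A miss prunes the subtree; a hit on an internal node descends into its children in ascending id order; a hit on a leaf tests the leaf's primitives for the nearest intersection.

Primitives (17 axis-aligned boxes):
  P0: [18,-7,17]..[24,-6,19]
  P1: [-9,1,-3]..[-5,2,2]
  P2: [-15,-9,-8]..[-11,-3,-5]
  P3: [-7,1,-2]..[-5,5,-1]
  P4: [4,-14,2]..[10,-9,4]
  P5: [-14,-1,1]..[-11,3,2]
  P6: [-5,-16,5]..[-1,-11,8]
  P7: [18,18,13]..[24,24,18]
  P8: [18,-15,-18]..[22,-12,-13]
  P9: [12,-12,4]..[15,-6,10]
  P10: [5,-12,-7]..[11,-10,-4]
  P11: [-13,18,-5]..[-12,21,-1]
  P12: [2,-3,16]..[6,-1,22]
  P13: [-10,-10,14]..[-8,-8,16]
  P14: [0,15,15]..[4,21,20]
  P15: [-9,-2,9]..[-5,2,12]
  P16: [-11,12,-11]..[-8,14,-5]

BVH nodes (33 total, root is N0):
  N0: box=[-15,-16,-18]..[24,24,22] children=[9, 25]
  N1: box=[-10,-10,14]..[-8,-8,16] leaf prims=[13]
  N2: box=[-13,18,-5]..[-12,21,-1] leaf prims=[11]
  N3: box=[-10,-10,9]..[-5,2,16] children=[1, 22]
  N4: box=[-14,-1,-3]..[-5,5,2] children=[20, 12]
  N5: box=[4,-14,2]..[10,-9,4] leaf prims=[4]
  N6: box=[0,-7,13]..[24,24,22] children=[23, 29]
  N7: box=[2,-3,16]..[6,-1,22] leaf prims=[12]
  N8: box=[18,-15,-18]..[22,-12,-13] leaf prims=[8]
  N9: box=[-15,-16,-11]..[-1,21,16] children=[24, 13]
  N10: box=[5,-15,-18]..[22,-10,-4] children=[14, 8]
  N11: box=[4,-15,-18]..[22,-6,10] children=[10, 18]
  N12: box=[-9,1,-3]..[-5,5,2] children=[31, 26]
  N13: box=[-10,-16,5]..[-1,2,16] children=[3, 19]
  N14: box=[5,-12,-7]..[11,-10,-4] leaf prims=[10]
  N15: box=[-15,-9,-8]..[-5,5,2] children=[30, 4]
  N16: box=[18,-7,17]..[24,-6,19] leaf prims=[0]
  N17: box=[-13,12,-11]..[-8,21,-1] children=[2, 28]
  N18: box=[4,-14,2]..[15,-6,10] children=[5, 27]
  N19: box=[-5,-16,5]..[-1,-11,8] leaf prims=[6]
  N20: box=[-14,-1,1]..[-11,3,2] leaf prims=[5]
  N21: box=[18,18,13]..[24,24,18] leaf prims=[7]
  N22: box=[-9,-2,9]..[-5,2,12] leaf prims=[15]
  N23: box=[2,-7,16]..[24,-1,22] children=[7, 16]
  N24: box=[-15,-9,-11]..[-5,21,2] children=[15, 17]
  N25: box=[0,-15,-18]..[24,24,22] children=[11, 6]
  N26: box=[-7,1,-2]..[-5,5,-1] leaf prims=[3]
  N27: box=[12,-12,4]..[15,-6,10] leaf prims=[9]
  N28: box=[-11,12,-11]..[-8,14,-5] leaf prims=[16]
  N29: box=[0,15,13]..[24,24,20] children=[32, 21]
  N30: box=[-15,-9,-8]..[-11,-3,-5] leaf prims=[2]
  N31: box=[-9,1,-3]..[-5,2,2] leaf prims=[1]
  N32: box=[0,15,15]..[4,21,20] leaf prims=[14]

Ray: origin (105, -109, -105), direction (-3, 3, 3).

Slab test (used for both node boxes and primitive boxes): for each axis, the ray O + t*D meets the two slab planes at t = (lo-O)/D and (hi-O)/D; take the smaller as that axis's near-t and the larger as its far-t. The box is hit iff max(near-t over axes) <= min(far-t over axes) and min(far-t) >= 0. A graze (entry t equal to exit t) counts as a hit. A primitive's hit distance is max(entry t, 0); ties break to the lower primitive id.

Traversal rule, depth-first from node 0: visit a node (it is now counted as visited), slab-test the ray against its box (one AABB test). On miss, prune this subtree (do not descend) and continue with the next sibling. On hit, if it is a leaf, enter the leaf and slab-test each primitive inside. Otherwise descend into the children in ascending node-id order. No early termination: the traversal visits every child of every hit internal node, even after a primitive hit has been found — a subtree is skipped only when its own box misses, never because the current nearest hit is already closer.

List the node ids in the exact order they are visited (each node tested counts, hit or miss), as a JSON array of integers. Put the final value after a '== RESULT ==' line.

Traverse from the root:
N0 x:[27,40] y:[31,133/3] z:[29,127/3] -> hit [31,40], descend [9, 25]
  N9 x:[106/3,40] y:[31,130/3] z:[94/3,121/3] -> hit [106/3,40], descend [13, 24]
    N13 x:[106/3,115/3] y:[31,37] z:[110/3,121/3] -> hit [110/3,37], descend [3, 19]
      N3 x:[110/3,115/3] y:[33,37] z:[38,121/3] -> miss, prune
      N19 x:[106/3,110/3] y:[31,98/3] z:[110/3,113/3] -> miss, prune
    N24 x:[110/3,40] y:[100/3,130/3] z:[94/3,107/3] -> miss, prune
  N25 x:[27,35] y:[94/3,133/3] z:[29,127/3] -> hit [94/3,35], descend [6, 11]
    N6 x:[27,35] y:[34,133/3] z:[118/3,127/3] -> miss, prune
    N11 x:[83/3,101/3] y:[94/3,103/3] z:[29,115/3] -> hit [94/3,101/3], descend [10, 18]
      N10 x:[83/3,100/3] y:[94/3,33] z:[29,101/3] -> hit [94/3,33], descend [8, 14]
        N8 x:[83/3,29] y:[94/3,97/3] z:[29,92/3] -> miss, prune
        N14 x:[94/3,100/3] y:[97/3,33] z:[98/3,101/3] -> hit [98/3,33] leaf, test {P10@t=98/3}
      N18 x:[30,101/3] y:[95/3,103/3] z:[107/3,115/3] -> miss, prune

13 AABB tests over nodes [0, 9, 13, 3, 19, 24, 25, 6, 11, 10, 8, 14, 18]; 1 leaf entered; closest P10.

== RESULT ==
[0, 9, 13, 3, 19, 24, 25, 6, 11, 10, 8, 14, 18]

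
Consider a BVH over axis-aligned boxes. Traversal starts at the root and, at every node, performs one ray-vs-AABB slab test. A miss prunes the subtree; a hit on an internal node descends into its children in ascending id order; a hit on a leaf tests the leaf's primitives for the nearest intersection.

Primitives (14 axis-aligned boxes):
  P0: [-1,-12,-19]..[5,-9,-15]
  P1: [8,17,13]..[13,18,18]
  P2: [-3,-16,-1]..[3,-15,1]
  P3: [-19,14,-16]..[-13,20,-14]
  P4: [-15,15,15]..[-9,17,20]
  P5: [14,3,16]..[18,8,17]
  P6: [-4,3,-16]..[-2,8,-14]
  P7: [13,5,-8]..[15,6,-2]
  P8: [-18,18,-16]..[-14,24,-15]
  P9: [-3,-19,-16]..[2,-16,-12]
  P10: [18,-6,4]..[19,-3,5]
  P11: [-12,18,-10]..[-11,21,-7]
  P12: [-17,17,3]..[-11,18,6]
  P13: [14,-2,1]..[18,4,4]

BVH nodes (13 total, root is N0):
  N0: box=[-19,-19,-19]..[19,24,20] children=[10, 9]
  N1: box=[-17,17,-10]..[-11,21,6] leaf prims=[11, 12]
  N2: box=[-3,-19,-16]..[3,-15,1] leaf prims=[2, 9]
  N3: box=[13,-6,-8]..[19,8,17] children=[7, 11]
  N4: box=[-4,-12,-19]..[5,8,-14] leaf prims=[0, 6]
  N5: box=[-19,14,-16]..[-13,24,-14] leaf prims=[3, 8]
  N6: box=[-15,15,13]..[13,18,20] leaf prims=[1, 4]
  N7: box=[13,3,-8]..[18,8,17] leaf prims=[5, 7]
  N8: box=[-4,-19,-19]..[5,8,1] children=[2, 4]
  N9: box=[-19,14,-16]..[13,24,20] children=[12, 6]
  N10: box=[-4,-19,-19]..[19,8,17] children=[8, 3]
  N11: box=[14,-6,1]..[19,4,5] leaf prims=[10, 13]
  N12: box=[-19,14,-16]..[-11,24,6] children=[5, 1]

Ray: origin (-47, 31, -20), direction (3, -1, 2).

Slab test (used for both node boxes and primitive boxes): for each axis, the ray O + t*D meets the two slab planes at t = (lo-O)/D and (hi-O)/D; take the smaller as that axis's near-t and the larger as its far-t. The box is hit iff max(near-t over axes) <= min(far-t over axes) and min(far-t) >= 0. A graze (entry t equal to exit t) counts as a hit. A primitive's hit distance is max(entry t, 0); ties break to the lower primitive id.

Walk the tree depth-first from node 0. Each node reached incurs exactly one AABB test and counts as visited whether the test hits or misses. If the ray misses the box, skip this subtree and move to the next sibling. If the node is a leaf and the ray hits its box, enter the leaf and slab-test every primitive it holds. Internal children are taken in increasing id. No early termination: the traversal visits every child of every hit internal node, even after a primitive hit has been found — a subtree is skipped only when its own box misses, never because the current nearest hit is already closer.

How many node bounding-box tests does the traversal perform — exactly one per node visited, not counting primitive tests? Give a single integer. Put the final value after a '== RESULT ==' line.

Traverse from the root:
N0 x:[28/3,22] y:[7,50] z:[1/2,20] -> hit [28/3,20], descend [9, 10]
  N9 x:[28/3,20] y:[7,17] z:[2,20] -> hit [28/3,17], descend [6, 12]
    N6 x:[32/3,20] y:[13,16] z:[33/2,20] -> miss, prune
    N12 x:[28/3,12] y:[7,17] z:[2,13] -> hit [28/3,12], descend [1, 5]
      N1 x:[10,12] y:[10,14] z:[5,13] -> hit [10,12] leaf, test {P11(miss), P12(miss)}
      N5 x:[28/3,34/3] y:[7,17] z:[2,3] -> miss, prune
  N10 x:[43/3,22] y:[23,50] z:[1/2,37/2] -> miss, prune

Visited [0, 9, 6, 12, 1, 5, 10]. Tests: 7 box, 1 leaf. Nearest: miss.

== RESULT ==
7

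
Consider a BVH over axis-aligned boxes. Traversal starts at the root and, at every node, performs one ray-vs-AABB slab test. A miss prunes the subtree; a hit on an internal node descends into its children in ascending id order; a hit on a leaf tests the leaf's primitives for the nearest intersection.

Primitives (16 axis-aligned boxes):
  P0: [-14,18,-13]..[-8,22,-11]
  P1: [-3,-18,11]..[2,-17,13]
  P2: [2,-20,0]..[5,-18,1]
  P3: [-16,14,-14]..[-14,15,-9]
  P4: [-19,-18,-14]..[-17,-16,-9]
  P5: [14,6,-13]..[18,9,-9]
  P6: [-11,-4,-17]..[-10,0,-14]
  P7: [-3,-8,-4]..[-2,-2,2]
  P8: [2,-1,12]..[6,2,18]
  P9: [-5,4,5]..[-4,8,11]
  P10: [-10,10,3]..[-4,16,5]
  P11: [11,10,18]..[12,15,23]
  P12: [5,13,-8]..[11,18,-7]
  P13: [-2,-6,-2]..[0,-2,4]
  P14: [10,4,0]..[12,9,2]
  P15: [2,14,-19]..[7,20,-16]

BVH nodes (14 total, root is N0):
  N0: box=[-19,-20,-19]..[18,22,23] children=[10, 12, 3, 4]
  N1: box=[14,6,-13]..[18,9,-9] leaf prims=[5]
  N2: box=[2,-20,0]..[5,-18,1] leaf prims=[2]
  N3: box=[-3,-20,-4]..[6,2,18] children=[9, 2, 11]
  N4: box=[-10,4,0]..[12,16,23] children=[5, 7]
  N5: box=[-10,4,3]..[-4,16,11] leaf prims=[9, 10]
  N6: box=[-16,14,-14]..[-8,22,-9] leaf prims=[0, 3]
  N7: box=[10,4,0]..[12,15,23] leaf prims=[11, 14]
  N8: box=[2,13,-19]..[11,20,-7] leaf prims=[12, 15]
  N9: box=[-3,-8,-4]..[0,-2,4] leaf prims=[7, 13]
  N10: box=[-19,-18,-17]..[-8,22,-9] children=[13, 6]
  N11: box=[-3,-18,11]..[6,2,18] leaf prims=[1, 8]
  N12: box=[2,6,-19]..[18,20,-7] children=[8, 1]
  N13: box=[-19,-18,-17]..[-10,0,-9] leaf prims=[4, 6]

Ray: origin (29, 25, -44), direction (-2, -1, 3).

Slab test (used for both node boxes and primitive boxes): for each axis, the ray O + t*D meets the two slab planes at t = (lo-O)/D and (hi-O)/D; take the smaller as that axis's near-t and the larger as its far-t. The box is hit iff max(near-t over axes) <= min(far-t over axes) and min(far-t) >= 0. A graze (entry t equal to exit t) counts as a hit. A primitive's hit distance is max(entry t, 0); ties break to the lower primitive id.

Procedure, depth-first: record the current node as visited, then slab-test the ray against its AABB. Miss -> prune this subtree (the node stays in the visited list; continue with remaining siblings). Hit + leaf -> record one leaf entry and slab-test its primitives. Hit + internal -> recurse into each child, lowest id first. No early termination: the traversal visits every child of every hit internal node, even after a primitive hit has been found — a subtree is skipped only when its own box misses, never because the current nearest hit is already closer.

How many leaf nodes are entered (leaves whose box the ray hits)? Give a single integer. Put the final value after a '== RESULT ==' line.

Walk:
N0 x:[11/2,24] y:[3,45] z:[25/3,67/3] -> hit [25/3,67/3], descend [3, 4, 10, 12]
  N3 x:[23/2,16] y:[23,45] z:[40/3,62/3] -> miss, prune
  N4 x:[17/2,39/2] y:[9,21] z:[44/3,67/3] -> hit [44/3,39/2], descend [5, 7]
    N5 x:[33/2,39/2] y:[9,21] z:[47/3,55/3] -> hit [33/2,55/3] leaf, test {P9@t=17, P10(miss)}
    N7 x:[17/2,19/2] y:[10,21] z:[44/3,67/3] -> miss, prune
  N10 x:[37/2,24] y:[3,43] z:[9,35/3] -> miss, prune
  N12 x:[11/2,27/2] y:[5,19] z:[25/3,37/3] -> hit [25/3,37/3], descend [1, 8]
    N1 x:[11/2,15/2] y:[16,19] z:[31/3,35/3] -> miss, prune
    N8 x:[9,27/2] y:[5,12] z:[25/3,37/3] -> hit [9,12] leaf, test {P12@t=12, P15(miss)}

9 AABB tests over nodes [0, 3, 4, 5, 7, 10, 12, 1, 8]; 2 leaves entered; closest P12.

== RESULT ==
2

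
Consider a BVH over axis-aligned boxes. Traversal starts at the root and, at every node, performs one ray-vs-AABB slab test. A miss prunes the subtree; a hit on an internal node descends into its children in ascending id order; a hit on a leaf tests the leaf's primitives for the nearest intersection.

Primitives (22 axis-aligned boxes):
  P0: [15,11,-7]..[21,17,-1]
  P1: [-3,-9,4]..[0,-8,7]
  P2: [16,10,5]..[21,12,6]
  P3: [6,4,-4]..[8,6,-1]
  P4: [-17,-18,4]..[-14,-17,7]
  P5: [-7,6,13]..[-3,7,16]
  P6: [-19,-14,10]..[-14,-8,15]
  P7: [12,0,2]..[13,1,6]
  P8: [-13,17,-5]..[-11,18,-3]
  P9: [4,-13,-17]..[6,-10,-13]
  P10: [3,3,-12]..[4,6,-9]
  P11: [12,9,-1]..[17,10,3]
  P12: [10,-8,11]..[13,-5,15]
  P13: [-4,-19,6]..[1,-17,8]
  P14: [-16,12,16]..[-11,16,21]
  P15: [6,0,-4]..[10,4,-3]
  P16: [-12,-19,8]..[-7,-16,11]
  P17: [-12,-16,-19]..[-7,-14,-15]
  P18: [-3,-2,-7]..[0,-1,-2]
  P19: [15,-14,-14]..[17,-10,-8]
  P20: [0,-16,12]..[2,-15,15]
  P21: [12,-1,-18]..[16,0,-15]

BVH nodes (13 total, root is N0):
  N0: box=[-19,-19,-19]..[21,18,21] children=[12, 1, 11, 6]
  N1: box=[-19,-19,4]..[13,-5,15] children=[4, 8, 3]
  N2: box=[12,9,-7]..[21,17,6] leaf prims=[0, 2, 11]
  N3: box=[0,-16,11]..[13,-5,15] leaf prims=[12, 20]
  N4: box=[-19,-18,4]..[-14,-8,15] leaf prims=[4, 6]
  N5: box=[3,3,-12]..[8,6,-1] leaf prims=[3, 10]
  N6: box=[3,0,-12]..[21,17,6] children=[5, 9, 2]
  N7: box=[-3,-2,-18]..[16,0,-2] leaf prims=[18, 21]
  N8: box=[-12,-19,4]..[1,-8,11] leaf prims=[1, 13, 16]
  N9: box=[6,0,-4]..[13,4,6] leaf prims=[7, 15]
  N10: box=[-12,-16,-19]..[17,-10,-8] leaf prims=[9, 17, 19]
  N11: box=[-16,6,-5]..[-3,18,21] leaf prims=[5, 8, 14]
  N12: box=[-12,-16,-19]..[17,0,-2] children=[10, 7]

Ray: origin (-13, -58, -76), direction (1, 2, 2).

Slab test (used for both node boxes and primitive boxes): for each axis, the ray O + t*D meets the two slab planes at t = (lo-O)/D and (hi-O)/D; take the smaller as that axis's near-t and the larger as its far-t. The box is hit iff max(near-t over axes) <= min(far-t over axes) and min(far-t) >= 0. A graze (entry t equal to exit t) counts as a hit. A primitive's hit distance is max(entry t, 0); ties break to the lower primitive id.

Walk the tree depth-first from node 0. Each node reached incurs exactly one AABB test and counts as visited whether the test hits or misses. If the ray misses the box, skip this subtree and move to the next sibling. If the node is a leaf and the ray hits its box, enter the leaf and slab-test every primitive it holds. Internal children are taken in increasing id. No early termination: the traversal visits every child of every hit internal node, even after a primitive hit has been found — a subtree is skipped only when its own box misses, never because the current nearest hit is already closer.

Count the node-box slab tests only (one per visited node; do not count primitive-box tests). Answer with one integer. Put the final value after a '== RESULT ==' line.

Trace the traversal:
N0 x:[-6,34] y:[39/2,38] z:[57/2,97/2] -> hit [57/2,34], descend [1, 6, 11, 12]
  N1 x:[-6,26] y:[39/2,53/2] z:[40,91/2] -> miss, prune
  N6 x:[16,34] y:[29,75/2] z:[32,41] -> hit [32,34], descend [2, 5, 9]
    N2 x:[25,34] y:[67/2,75/2] z:[69/2,41] -> miss, prune
    N5 x:[16,21] y:[61/2,32] z:[32,75/2] -> miss, prune
    N9 x:[19,26] y:[29,31] z:[36,41] -> miss, prune
  N11 x:[-3,10] y:[32,38] z:[71/2,97/2] -> miss, prune
  N12 x:[1,30] y:[21,29] z:[57/2,37] -> hit [57/2,29], descend [7, 10]
    N7 x:[10,29] y:[28,29] z:[29,37] -> hit [29,29] leaf, test {P18(miss), P21@t=29}
    N10 x:[1,30] y:[21,24] z:[57/2,34] -> miss, prune

Visited [0, 1, 6, 2, 5, 9, 11, 12, 7, 10]. Tests: 10 box, 1 leaf. Nearest: P21.

== RESULT ==
10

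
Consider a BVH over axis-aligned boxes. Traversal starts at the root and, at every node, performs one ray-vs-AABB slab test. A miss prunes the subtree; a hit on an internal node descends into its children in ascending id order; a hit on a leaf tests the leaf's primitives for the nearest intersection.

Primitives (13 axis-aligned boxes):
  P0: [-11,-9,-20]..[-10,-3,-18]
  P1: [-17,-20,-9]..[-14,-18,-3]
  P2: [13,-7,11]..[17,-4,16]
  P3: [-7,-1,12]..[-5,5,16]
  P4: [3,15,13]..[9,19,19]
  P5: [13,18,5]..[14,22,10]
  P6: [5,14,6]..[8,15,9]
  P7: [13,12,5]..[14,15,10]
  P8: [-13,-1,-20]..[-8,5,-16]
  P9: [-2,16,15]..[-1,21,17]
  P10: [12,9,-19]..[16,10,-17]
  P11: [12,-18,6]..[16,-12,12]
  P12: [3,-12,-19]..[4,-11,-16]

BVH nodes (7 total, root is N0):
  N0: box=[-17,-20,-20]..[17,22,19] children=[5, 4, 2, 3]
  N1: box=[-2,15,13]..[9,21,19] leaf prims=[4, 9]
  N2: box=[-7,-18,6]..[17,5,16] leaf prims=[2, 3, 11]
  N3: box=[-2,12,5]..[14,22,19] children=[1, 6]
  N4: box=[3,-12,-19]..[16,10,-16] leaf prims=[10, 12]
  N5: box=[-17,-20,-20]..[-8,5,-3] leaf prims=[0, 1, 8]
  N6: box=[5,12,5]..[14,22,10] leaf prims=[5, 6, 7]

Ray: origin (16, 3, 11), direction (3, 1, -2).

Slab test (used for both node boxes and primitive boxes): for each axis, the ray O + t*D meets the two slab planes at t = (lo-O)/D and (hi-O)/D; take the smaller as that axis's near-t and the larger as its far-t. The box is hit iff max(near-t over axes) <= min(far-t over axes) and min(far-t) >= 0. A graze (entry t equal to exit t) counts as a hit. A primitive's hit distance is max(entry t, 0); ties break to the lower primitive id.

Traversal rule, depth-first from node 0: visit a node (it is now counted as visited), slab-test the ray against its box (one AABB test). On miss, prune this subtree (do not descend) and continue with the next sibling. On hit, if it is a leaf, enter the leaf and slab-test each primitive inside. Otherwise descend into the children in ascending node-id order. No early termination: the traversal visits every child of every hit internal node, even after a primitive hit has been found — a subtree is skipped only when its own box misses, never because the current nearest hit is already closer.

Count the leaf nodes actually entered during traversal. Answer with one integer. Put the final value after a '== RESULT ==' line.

Trace the traversal:
N0 x:[-11,1/3] y:[-23,19] z:[-4,31/2] -> hit [-4,1/3], descend [2, 3, 4, 5]
  N2 x:[-23/3,1/3] y:[-21,2] z:[-5/2,5/2] -> hit [-5/2,1/3] leaf, test {P2(miss), P3(miss), P11(miss)}
  N3 x:[-6,-2/3] y:[9,19] z:[-4,3] -> miss, prune
  N4 x:[-13/3,0] y:[-15,7] z:[27/2,15] -> miss, prune
  N5 x:[-11,-8] y:[-23,2] z:[7,31/2] -> miss, prune

Summary -> nodes [0, 2, 3, 4, 5]; box-tests=5; leaf-entries=1; first=miss

== RESULT ==
1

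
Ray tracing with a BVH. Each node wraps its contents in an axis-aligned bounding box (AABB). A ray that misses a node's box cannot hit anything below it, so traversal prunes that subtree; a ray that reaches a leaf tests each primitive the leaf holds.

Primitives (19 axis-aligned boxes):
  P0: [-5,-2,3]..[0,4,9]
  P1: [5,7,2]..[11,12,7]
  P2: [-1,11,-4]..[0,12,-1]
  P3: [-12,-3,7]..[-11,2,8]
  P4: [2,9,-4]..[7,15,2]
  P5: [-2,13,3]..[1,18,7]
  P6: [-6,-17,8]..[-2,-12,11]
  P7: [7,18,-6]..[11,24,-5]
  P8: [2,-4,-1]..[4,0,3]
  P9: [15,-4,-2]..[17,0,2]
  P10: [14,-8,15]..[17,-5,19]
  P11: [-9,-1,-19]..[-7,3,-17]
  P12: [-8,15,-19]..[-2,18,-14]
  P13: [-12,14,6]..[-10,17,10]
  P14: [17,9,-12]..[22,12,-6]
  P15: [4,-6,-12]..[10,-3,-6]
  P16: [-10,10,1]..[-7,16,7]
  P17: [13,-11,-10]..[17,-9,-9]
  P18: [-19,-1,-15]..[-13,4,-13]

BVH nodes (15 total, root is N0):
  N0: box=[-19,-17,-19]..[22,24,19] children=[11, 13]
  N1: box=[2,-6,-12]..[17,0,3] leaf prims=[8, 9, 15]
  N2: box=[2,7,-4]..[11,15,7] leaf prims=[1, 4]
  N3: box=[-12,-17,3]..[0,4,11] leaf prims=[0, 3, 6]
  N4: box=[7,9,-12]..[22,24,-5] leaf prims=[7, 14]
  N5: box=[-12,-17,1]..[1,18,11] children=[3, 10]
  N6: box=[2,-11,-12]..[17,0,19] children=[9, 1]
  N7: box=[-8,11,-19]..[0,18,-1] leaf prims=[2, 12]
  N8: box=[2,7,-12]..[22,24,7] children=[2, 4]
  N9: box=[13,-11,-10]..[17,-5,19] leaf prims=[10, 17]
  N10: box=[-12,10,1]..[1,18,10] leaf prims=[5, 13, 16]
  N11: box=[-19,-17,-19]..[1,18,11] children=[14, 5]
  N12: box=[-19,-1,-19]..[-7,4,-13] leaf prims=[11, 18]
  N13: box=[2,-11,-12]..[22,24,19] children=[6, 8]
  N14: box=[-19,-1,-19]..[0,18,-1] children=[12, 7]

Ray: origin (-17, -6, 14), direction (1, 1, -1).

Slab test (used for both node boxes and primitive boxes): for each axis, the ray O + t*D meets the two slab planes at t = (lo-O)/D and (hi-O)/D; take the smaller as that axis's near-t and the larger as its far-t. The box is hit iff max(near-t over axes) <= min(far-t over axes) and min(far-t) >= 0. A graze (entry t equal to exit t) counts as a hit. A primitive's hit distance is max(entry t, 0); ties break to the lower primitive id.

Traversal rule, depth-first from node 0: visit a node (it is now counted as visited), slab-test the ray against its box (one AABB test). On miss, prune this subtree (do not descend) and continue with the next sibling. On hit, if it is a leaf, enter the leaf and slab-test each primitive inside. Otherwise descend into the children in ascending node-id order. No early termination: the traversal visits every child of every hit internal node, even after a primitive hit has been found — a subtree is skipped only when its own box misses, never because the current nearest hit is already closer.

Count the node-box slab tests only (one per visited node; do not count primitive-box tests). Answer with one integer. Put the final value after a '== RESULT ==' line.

Walk:
N0 x:[-2,39] y:[-11,30] z:[-5,33] -> hit [-2,30], descend [11, 13]
  N11 x:[-2,18] y:[-11,24] z:[3,33] -> hit [3,18], descend [5, 14]
    N5 x:[5,18] y:[-11,24] z:[3,13] -> hit [5,13], descend [3, 10]
      N3 x:[5,17] y:[-11,10] z:[3,11] -> hit [5,10] leaf, test {P0(miss), P3@t=6, P6(miss)}
      N10 x:[5,18] y:[16,24] z:[4,13] -> miss, prune
    N14 x:[-2,17] y:[5,24] z:[15,33] -> hit [15,17], descend [7, 12]
      N7 x:[9,17] y:[17,24] z:[15,33] -> hit [17,17] leaf, test {P2@t=17, P12(miss)}
      N12 x:[-2,10] y:[5,10] z:[27,33] -> miss, prune
  N13 x:[19,39] y:[-5,30] z:[-5,26] -> hit [19,26], descend [6, 8]
    N6 x:[19,34] y:[-5,6] z:[-5,26] -> miss, prune
    N8 x:[19,39] y:[13,30] z:[7,26] -> hit [19,26], descend [2, 4]
      N2 x:[19,28] y:[13,21] z:[7,18] -> miss, prune
      N4 x:[24,39] y:[15,30] z:[19,26] -> hit [24,26] leaf, test {P7(miss), P14(miss)}

Summary -> nodes [0, 11, 5, 3, 10, 14, 7, 12, 13, 6, 8, 2, 4]; box-tests=13; leaf-entries=3; first=P3

== RESULT ==
13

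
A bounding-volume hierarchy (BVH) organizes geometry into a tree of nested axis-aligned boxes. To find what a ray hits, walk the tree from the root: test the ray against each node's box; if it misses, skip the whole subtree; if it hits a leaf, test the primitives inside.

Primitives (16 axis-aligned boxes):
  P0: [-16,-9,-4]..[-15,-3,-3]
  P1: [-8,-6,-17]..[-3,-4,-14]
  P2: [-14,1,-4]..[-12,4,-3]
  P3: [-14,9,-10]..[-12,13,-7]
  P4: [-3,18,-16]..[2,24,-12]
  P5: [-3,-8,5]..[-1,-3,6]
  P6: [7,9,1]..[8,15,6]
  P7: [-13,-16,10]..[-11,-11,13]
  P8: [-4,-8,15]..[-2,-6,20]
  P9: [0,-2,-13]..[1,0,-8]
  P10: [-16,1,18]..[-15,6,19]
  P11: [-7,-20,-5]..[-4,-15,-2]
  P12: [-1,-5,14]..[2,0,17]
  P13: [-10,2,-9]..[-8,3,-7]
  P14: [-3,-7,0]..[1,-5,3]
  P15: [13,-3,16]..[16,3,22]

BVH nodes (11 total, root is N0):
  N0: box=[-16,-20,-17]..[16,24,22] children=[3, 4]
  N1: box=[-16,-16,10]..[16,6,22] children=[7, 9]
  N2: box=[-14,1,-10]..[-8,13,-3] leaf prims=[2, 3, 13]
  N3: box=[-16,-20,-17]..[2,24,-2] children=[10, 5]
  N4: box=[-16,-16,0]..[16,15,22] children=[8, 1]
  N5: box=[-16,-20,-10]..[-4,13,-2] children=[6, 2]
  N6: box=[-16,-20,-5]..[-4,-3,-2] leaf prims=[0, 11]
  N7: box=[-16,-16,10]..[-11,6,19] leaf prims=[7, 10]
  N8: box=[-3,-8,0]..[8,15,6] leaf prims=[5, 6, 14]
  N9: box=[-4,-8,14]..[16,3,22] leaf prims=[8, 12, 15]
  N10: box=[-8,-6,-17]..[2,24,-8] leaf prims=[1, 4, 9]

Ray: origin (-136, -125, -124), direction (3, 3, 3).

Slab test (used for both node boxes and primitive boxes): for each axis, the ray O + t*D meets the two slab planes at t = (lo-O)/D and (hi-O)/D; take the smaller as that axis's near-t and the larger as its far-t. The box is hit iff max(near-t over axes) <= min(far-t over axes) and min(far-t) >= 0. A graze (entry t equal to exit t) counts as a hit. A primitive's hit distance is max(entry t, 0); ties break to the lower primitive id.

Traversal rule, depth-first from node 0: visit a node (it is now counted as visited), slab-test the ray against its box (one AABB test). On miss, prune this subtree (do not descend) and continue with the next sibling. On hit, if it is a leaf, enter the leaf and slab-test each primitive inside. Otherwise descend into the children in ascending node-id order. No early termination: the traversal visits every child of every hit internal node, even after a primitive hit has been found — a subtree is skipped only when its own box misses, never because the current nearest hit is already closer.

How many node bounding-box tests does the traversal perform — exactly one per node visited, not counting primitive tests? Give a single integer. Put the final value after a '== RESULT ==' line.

Walk:
N0 x:[40,152/3] y:[35,149/3] z:[107/3,146/3] -> hit [40,146/3], descend [3, 4]
  N3 x:[40,46] y:[35,149/3] z:[107/3,122/3] -> hit [40,122/3], descend [5, 10]
    N5 x:[40,44] y:[35,46] z:[38,122/3] -> hit [40,122/3], descend [2, 6]
      N2 x:[122/3,128/3] y:[42,46] z:[38,121/3] -> miss, prune
      N6 x:[40,44] y:[35,122/3] z:[119/3,122/3] -> hit [40,122/3] leaf, test {P0@t=40, P11(miss)}
    N10 x:[128/3,46] y:[119/3,149/3] z:[107/3,116/3] -> miss, prune
  N4 x:[40,152/3] y:[109/3,140/3] z:[124/3,146/3] -> hit [124/3,140/3], descend [1, 8]
    N1 x:[40,152/3] y:[109/3,131/3] z:[134/3,146/3] -> miss, prune
    N8 x:[133/3,48] y:[39,140/3] z:[124/3,130/3] -> miss, prune

Visited [0, 3, 5, 2, 6, 10, 4, 1, 8]. Tests: 9 box, 1 leaf. Nearest: P0.

== RESULT ==
9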